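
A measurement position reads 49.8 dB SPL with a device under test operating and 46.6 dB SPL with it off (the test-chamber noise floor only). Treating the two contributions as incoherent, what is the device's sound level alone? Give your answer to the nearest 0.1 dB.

Remove the background by subtracting linear intensities:
L_src = 10·log₁₀(10^(49.8/10) − 10^(46.6/10)) = 10·log₁₀(49790) = 47.0 dB SPL.

47.0 dB SPL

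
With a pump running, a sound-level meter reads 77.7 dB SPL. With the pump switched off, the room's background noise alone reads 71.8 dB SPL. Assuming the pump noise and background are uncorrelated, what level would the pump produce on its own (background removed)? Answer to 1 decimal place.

Remove the background by subtracting linear intensities:
L_src = 10·log₁₀(10^(77.7/10) − 10^(71.8/10)) = 10·log₁₀(43750000) = 76.4 dB SPL.

76.4 dB SPL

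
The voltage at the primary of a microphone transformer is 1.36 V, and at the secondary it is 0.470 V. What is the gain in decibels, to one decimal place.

-9.2 dB

Voltage is an amplitude quantity, so gain = 20·log₁₀(V_out/V_in).
20·log₁₀(0.470/1.36) = 20·log₁₀(0.3456) = -9.2 dB.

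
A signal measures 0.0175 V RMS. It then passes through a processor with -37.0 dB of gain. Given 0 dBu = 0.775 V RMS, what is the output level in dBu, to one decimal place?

Input level: 20·log₁₀(0.0175/0.775) = -32.93 dBu.
Output: -32.93 − 37.0 = -69.9 dBu.

-69.9 dBu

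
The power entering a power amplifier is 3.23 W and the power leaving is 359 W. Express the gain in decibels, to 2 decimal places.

20.46 dB

Power ratio → dB uses the 10·log₁₀ form:
10·log₁₀(359/3.23) = 10·log₁₀(111.1) = 20.46 dB.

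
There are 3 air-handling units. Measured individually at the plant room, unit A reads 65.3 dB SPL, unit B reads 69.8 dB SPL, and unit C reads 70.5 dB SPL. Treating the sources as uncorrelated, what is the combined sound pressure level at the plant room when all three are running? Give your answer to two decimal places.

Incoherent sources sum as intensities:
L_total = 10·log₁₀(10^(65.3/10) + 10^(69.8/10) + 10^(70.5/10)) = 10·log₁₀(24160000) = 73.83 dB SPL.

73.83 dB SPL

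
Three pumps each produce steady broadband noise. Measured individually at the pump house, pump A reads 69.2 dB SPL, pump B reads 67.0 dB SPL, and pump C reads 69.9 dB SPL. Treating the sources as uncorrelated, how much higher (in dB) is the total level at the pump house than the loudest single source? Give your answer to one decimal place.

Add the sources as powers (linear), then convert back to dB:
L_total = 10·log₁₀(10^(69.2/10) + 10^(67.0/10) + 10^(69.9/10)) = 73.64 dB SPL.
Excess over the loudest (69.9 dB): 73.64 − 69.9 = 3.7 dB.

3.7 dB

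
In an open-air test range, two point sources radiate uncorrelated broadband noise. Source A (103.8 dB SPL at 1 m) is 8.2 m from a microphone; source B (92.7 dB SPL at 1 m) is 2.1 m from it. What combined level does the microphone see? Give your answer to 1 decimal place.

At the listener: L_A = 103.8 − 20·log₁₀(8.2) = 85.52 dB; L_B = 92.7 − 20·log₁₀(2.1) = 86.26 dB.
Combined: 10·log₁₀(10^(85.52/10)+10^(86.26/10)) = 88.9 dB SPL.

88.9 dB SPL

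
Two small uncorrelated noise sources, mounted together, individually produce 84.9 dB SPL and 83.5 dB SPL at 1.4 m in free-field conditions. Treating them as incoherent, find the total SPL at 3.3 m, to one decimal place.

79.8 dB SPL

Combined at 1.4 m: 10·log₁₀(10^(84.9/10)+10^(83.5/10)) = 87.27 dB SPL.
Then apply −20·log₁₀(3.3/1.4) = -7.45 dB → 79.8 dB SPL.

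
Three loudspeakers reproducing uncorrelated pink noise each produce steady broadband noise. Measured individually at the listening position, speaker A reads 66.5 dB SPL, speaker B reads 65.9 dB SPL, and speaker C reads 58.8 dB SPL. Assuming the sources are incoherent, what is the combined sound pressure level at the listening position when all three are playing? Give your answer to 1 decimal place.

Uncorrelated sources add in intensity (power), not in dB.
L_total = 10·log₁₀(10^(66.5/10) + 10^(65.9/10) + 10^(58.8/10)) = 10·log₁₀(9116000) = 69.6 dB SPL.

69.6 dB SPL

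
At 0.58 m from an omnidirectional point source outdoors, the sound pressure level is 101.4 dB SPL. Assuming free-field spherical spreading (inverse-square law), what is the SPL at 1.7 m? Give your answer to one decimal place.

92.1 dB SPL

For a point source in a free field, ΔL = −20·log₁₀(d₂/d₁).
ΔL = −20·log₁₀(1.7/0.58) = -9.34 dB, so L₂ = 101.4 + (-9.34) = 92.1 dB SPL.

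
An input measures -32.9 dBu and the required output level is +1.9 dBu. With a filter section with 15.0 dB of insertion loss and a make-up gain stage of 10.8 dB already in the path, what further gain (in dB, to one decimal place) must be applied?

39.0 dB

The required make-up gain is the shortfall in the dB sum.
G = +1.9 − (-32.9) + 15.0 − 10.8 = 39.0 dB.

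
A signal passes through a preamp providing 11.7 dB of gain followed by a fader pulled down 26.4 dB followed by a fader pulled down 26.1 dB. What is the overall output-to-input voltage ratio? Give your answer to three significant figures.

Net gain = 11.7 + (−26.4) + (−26.1) = -40.8 dB.
Voltage ratio = 10^(-40.8/20) = 0.00912.

0.00912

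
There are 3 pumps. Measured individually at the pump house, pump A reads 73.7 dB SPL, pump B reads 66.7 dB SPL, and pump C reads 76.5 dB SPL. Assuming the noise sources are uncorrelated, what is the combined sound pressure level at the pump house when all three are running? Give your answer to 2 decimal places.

78.62 dB SPL

Uncorrelated sources add in intensity (power), not in dB.
L_total = 10·log₁₀(10^(73.7/10) + 10^(66.7/10) + 10^(76.5/10)) = 10·log₁₀(72790000) = 78.62 dB SPL.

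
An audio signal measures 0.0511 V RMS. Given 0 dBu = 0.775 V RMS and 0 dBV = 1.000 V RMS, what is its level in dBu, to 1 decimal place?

-23.6 dBu

dBu = 20·log₁₀(V / 0.775 V).
20·log₁₀(0.0511/0.775) = -23.6 dBu.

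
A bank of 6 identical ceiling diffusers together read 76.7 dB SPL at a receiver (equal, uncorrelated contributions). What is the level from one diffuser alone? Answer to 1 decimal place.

6 equal incoherent sources add 10·log₁₀(6) = 7.78 dB over one source.
L_one = 76.7 − 7.78 = 68.9 dB SPL.

68.9 dB SPL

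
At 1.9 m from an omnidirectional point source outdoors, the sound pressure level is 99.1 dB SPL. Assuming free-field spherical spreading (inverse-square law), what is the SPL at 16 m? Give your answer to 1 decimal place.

Inverse-square spreading gives ΔL = −20·log₁₀(d₂/d₁).
ΔL = −20·log₁₀(16/1.9) = -18.51 dB, so L₂ = 99.1 + (-18.51) = 80.6 dB SPL.

80.6 dB SPL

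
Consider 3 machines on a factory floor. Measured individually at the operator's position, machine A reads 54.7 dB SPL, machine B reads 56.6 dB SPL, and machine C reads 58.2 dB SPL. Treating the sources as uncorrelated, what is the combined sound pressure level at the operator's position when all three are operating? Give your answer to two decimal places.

61.50 dB SPL

Add the sources as powers (linear), then convert back to dB:
L_total = 10·log₁₀(10^(54.7/10) + 10^(56.6/10) + 10^(58.2/10)) = 10·log₁₀(1413000) = 61.50 dB SPL.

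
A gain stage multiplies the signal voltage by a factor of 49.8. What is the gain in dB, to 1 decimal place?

For a voltage ratio, dB = 20·log₁₀(V₂/V₁).
20·log₁₀(49.8) = 33.9 dB.

33.9 dB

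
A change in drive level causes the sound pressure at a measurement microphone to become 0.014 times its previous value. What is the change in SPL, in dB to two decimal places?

SPL change from a pressure ratio uses the 20·log₁₀ form:
20·log₁₀(0.014) = -37.08 dB.

-37.08 dB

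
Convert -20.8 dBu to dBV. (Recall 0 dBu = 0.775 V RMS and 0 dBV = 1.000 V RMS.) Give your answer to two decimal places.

The offset between the scales is 20·log₁₀(0.775/1.000) = −2.214 dB.
So dBV = -20.8 − 2.214 = -23.01 dBV.

-23.01 dBV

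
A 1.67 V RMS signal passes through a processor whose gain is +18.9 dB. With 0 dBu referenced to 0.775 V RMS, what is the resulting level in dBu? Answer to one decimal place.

Input level: 20·log₁₀(1.67/0.775) = 6.67 dBu.
Output: 6.67 + 18.9 = +25.6 dBu.

+25.6 dBu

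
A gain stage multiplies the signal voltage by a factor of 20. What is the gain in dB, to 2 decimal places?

26.02 dB

For a voltage ratio, dB = 20·log₁₀(V₂/V₁).
20·log₁₀(20) = 26.02 dB.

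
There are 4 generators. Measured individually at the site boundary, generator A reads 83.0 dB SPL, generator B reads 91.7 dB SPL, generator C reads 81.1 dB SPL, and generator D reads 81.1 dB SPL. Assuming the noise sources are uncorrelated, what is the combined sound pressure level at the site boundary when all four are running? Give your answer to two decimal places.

Add the sources as powers (linear), then convert back to dB:
L_total = 10·log₁₀(10^(83.0/10) + 10^(91.7/10) + 10^(81.1/10) + 10^(81.1/10)) = 10·log₁₀(1936000000) = 92.87 dB SPL.

92.87 dB SPL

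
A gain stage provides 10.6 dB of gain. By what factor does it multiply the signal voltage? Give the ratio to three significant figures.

3.39

Voltage ratio = 10^(dB/20).
10^(10.6/20) = 10^(0.5300) = 3.39.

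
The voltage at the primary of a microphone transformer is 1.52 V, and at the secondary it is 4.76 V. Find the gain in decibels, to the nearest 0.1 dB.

For a voltage ratio, dB = 20·log₁₀(V₂/V₁).
20·log₁₀(4.76/1.52) = 20·log₁₀(3.132) = 9.9 dB.

9.9 dB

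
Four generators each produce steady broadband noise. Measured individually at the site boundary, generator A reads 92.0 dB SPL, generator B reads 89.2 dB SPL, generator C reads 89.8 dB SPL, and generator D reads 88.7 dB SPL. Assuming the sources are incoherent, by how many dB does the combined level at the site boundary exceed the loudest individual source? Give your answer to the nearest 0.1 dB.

Uncorrelated sources add in intensity (power), not in dB.
L_total = 10·log₁₀(10^(92.0/10) + 10^(89.2/10) + 10^(89.8/10) + 10^(88.7/10)) = 96.14 dB SPL.
Excess over the loudest (92.0 dB): 96.14 − 92.0 = 4.1 dB.

4.1 dB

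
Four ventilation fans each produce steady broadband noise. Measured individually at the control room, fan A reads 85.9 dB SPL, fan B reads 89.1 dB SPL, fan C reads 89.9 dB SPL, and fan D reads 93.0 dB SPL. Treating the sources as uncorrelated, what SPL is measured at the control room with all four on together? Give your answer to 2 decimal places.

Uncorrelated sources add in intensity (power), not in dB.
L_total = 10·log₁₀(10^(85.9/10) + 10^(89.1/10) + 10^(89.9/10) + 10^(93.0/10)) = 10·log₁₀(4174000000) = 96.21 dB SPL.

96.21 dB SPL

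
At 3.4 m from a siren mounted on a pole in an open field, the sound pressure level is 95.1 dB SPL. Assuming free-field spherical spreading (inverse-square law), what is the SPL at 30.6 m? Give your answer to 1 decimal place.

Free-field point source: level drops by 20·log₁₀ of the distance ratio.
ΔL = −20·log₁₀(30.6/3.4) = -19.08 dB, so L₂ = 95.1 + (-19.08) = 76.0 dB SPL.

76.0 dB SPL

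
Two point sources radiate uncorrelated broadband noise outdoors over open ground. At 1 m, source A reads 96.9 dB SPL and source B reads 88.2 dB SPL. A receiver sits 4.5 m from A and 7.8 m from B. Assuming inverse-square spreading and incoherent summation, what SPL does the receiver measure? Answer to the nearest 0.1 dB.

At the listener: L_A = 96.9 − 20·log₁₀(4.5) = 83.84 dB; L_B = 88.2 − 20·log₁₀(7.8) = 70.36 dB.
Combined: 10·log₁₀(10^(83.84/10)+10^(70.36/10)) = 84.0 dB SPL.

84.0 dB SPL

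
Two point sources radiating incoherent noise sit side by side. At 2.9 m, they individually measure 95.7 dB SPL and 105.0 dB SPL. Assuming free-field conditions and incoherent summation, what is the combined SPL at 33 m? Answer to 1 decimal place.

Combined at 2.9 m: 10·log₁₀(10^(95.7/10)+10^(105.0/10)) = 105.48 dB SPL.
Then apply −20·log₁₀(33/2.9) = -21.12 dB → 84.4 dB SPL.

84.4 dB SPL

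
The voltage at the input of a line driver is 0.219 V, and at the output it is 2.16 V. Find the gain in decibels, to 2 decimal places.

19.88 dB

Voltage ratio → dB uses the 20·log₁₀ form:
20·log₁₀(2.16/0.219) = 20·log₁₀(9.863) = 19.88 dB.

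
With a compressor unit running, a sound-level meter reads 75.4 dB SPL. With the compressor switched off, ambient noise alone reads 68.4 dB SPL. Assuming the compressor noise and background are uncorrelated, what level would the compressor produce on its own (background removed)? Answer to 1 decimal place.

74.4 dB SPL

Remove the background by subtracting linear intensities:
L_src = 10·log₁₀(10^(75.4/10) − 10^(68.4/10)) = 10·log₁₀(27760000) = 74.4 dB SPL.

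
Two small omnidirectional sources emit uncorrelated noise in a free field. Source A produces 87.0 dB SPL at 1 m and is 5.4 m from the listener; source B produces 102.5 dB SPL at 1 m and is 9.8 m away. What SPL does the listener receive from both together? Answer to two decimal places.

At the listener: L_A = 87.0 − 20·log₁₀(5.4) = 72.352 dB; L_B = 102.5 − 20·log₁₀(9.8) = 82.675 dB.
Combined: 10·log₁₀(10^(72.352/10)+10^(82.675/10)) = 83.06 dB SPL.

83.06 dB SPL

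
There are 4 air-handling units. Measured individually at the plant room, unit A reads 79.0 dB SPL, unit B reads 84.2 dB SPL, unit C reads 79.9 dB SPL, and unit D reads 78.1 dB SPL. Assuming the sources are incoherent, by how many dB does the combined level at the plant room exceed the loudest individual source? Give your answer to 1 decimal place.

Uncorrelated sources add in intensity (power), not in dB.
L_total = 10·log₁₀(10^(79.0/10) + 10^(84.2/10) + 10^(79.9/10) + 10^(78.1/10)) = 87.03 dB SPL.
Excess over the loudest (84.2 dB): 87.03 − 84.2 = 2.8 dB.

2.8 dB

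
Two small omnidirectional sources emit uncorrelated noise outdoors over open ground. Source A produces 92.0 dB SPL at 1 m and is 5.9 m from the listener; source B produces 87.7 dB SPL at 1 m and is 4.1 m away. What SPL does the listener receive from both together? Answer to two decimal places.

79.06 dB SPL

At the listener: L_A = 92.0 − 20·log₁₀(5.9) = 76.583 dB; L_B = 87.7 − 20·log₁₀(4.1) = 75.444 dB.
Combined: 10·log₁₀(10^(76.583/10)+10^(75.444/10)) = 79.06 dB SPL.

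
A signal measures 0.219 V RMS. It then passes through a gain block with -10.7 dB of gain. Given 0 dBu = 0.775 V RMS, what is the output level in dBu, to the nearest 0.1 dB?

Input level: 20·log₁₀(0.219/0.775) = -10.98 dBu.
Output: -10.98 − 10.7 = -21.7 dBu.

-21.7 dBu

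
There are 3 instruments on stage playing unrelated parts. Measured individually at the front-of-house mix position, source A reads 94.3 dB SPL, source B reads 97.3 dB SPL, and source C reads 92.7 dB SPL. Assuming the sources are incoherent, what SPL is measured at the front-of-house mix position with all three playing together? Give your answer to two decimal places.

Uncorrelated sources add in intensity (power), not in dB.
L_total = 10·log₁₀(10^(94.3/10) + 10^(97.3/10) + 10^(92.7/10)) = 10·log₁₀(9924000000) = 99.97 dB SPL.

99.97 dB SPL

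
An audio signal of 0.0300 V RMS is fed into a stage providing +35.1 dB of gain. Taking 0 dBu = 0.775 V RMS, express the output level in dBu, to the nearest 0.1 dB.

+6.9 dBu

Input level: 20·log₁₀(0.0300/0.775) = -28.24 dBu.
Output: -28.24 + 35.1 = +6.9 dBu.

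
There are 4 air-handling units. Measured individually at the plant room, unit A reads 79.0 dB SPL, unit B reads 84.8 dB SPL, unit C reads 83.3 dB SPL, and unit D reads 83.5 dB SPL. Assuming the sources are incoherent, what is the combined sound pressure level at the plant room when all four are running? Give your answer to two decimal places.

89.13 dB SPL

Incoherent sources sum as intensities:
L_total = 10·log₁₀(10^(79.0/10) + 10^(84.8/10) + 10^(83.3/10) + 10^(83.5/10)) = 10·log₁₀(819100000) = 89.13 dB SPL.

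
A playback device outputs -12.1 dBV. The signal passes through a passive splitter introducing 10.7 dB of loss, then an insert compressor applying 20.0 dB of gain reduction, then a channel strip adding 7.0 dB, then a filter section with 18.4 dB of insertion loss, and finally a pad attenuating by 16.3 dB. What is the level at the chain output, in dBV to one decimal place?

In dB, series stages simply add:
-12.1 − 10.7 − 20.0 + 7.0 − 18.4 − 16.3 = -70.5 dBV.

-70.5 dBV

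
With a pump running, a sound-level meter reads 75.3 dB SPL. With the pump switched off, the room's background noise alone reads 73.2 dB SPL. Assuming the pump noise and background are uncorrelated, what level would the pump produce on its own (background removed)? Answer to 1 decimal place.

71.1 dB SPL

Remove the background by subtracting linear intensities:
L_src = 10·log₁₀(10^(75.3/10) − 10^(73.2/10)) = 10·log₁₀(12990000) = 71.1 dB SPL.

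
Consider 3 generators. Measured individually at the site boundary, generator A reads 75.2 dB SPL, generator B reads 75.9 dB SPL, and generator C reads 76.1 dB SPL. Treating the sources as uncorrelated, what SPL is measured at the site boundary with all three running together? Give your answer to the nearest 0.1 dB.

Add the sources as powers (linear), then convert back to dB:
L_total = 10·log₁₀(10^(75.2/10) + 10^(75.9/10) + 10^(76.1/10)) = 10·log₁₀(112800000) = 80.5 dB SPL.

80.5 dB SPL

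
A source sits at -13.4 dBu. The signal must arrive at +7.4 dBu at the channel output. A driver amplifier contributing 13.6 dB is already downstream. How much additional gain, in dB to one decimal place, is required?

7.2 dB

The required make-up gain is the shortfall in the dB sum.
G = +7.4 − (-13.4) − 13.6 = 7.2 dB.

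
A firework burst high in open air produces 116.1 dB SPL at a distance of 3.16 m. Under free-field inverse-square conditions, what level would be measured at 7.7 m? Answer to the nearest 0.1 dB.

Free-field point source: level drops by 20·log₁₀ of the distance ratio.
ΔL = −20·log₁₀(7.7/3.16) = -7.74 dB, so L₂ = 116.1 + (-7.74) = 108.4 dB SPL.

108.4 dB SPL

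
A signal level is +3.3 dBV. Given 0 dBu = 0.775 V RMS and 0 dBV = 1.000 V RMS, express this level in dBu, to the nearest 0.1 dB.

+5.5 dBu

The offset between the scales is 20·log₁₀(0.775/1.000) = −2.214 dB.
So dBu = +3.3 + 2.214 = +5.5 dBu.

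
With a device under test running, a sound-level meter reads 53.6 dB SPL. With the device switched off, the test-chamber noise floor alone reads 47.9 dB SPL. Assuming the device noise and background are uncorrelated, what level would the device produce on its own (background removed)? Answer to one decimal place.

Background correction is a power subtraction:
L_src = 10·log₁₀(10^(53.6/10) − 10^(47.9/10)) = 10·log₁₀(167400) = 52.2 dB SPL.

52.2 dB SPL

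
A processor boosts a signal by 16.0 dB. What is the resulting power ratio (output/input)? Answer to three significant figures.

39.8

Power ratio = 10^(dB/10).
10^(16.0/10) = 10^(1.600) = 39.8.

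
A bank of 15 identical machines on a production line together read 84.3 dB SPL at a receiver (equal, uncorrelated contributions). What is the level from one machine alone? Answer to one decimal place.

72.5 dB SPL

15 equal incoherent sources add 10·log₁₀(15) = 11.76 dB over one source.
L_one = 84.3 − 11.76 = 72.5 dB SPL.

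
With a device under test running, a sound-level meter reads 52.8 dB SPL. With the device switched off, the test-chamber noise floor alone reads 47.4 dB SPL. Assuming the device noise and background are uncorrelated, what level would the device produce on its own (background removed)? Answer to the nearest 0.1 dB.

51.3 dB SPL

Background correction is a power subtraction:
L_src = 10·log₁₀(10^(52.8/10) − 10^(47.4/10)) = 10·log₁₀(135600) = 51.3 dB SPL.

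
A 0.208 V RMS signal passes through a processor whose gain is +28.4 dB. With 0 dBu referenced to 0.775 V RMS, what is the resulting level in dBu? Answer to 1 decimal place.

Input level: 20·log₁₀(0.208/0.775) = -11.42 dBu.
Output: -11.42 + 28.4 = +17.0 dBu.

+17.0 dBu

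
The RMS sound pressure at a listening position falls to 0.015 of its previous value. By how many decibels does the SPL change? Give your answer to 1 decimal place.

-36.5 dB

Sound pressure is an amplitude quantity: ΔL = 20·log₁₀(p₂/p₁).
20·log₁₀(0.015) = -36.5 dB.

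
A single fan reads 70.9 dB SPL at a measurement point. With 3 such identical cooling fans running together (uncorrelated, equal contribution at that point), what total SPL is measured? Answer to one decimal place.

75.7 dB SPL

3 equal incoherent sources raise the level by 10·log₁₀(3) = 4.77 dB.
L_total = 70.9 + 4.77 = 75.7 dB SPL.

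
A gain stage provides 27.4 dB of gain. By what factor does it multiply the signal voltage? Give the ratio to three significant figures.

23.4

Voltage ratio = 10^(dB/20).
10^(27.4/20) = 10^(1.370) = 23.4.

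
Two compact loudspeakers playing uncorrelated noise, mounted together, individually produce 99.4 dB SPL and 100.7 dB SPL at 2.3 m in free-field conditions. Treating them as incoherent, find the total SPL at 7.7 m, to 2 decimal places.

Combined at 2.3 m: 10·log₁₀(10^(99.4/10)+10^(100.7/10)) = 103.109 dB SPL.
Then apply −20·log₁₀(7.7/2.3) = -10.495 dB → 92.61 dB SPL.

92.61 dB SPL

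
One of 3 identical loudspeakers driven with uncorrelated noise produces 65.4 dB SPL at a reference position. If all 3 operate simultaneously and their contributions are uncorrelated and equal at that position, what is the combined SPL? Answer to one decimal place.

70.2 dB SPL

3 equal incoherent sources raise the level by 10·log₁₀(3) = 4.77 dB.
L_total = 65.4 + 4.77 = 70.2 dB SPL.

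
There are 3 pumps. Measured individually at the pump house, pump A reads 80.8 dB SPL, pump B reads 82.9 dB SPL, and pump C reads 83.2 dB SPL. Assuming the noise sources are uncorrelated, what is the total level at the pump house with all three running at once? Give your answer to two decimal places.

Add the sources as powers (linear), then convert back to dB:
L_total = 10·log₁₀(10^(80.8/10) + 10^(82.9/10) + 10^(83.2/10)) = 10·log₁₀(524100000) = 87.19 dB SPL.

87.19 dB SPL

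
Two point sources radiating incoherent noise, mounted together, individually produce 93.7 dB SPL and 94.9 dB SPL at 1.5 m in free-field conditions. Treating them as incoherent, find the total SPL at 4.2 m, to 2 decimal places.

Combined at 1.5 m: 10·log₁₀(10^(93.7/10)+10^(94.9/10)) = 97.352 dB SPL.
Then apply −20·log₁₀(4.2/1.5) = -8.943 dB → 88.41 dB SPL.

88.41 dB SPL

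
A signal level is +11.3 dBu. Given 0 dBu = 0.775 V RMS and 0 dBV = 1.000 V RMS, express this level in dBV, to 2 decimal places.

+9.09 dBV

The offset between the scales is 20·log₁₀(0.775/1.000) = −2.214 dB.
So dBV = +11.3 − 2.214 = +9.09 dBV.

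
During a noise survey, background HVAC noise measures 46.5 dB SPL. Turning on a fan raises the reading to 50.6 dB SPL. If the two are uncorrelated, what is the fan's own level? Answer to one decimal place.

Subtract intensities: L_src = 10·log₁₀(10^(L_total/10) − 10^(L_bg/10)).
L_src = 10·log₁₀(10^(50.6/10) − 10^(46.5/10)) = 10·log₁₀(70150) = 48.5 dB SPL.

48.5 dB SPL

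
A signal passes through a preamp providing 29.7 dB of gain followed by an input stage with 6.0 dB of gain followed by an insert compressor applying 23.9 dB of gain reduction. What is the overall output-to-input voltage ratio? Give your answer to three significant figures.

3.89

Net gain = 29.7 + 6.0 + (−23.9) = 11.8 dB.
Voltage ratio = 10^(11.8/20) = 3.89.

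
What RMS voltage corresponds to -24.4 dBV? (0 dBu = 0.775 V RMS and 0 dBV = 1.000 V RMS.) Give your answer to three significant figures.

0.0603 V

V = 1.000 V × 10^(-24.4/20).
= 1.000 × 0.06026 = 0.0603 V.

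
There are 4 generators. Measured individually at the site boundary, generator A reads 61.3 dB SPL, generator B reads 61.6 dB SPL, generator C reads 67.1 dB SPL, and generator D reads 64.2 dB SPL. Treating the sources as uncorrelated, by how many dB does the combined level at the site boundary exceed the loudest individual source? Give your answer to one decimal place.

Add the sources as powers (linear), then convert back to dB:
L_total = 10·log₁₀(10^(61.3/10) + 10^(61.6/10) + 10^(67.1/10) + 10^(64.2/10)) = 70.23 dB SPL.
Excess over the loudest (67.1 dB): 70.23 − 67.1 = 3.1 dB.

3.1 dB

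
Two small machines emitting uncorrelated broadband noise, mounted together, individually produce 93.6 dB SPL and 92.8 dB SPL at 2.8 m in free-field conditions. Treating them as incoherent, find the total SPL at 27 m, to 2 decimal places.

76.54 dB SPL

Combined at 2.8 m: 10·log₁₀(10^(93.6/10)+10^(92.8/10)) = 96.229 dB SPL.
Then apply −20·log₁₀(27/2.8) = -19.684 dB → 76.54 dB SPL.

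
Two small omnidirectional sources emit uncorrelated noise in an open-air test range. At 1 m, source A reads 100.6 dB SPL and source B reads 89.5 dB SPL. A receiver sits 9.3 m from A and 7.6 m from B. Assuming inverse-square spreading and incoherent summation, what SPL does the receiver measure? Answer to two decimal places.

81.71 dB SPL

At the listener: L_A = 100.6 − 20·log₁₀(9.3) = 81.230 dB; L_B = 89.5 − 20·log₁₀(7.6) = 71.884 dB.
Combined: 10·log₁₀(10^(81.230/10)+10^(71.884/10)) = 81.71 dB SPL.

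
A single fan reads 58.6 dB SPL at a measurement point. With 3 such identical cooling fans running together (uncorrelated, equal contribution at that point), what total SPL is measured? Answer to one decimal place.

63.4 dB SPL

3 equal incoherent sources raise the level by 10·log₁₀(3) = 4.77 dB.
L_total = 58.6 + 4.77 = 63.4 dB SPL.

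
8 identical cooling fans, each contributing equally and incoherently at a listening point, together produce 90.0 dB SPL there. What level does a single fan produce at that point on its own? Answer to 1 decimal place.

8 equal incoherent sources add 10·log₁₀(8) = 9.03 dB over one source.
L_one = 90.0 − 9.03 = 81.0 dB SPL.

81.0 dB SPL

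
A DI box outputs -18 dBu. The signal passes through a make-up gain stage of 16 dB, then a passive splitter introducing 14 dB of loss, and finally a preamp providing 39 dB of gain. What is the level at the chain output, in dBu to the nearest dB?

Gain stages sum in dB:
-18 + 16 − 14 + 39 = +23 dBu.

+23 dBu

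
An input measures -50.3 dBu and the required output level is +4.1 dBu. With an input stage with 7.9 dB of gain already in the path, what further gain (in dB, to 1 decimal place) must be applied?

The required make-up gain is the shortfall in the dB sum.
G = +4.1 − (-50.3) − 7.9 = 46.5 dB.

46.5 dB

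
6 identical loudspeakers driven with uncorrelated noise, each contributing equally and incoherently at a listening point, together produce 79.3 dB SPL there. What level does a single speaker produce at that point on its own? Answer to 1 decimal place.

71.5 dB SPL

6 equal incoherent sources add 10·log₁₀(6) = 7.78 dB over one source.
L_one = 79.3 − 7.78 = 71.5 dB SPL.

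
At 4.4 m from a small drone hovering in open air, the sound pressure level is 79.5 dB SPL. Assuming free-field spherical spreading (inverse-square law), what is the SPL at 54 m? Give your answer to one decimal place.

For a point source in a free field, ΔL = −20·log₁₀(d₂/d₁).
ΔL = −20·log₁₀(54/4.4) = -21.78 dB, so L₂ = 79.5 + (-21.78) = 57.7 dB SPL.

57.7 dB SPL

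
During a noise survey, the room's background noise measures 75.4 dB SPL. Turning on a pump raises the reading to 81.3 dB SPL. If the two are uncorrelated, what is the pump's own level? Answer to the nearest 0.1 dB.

80.0 dB SPL

Background correction is a power subtraction:
L_src = 10·log₁₀(10^(81.3/10) − 10^(75.4/10)) = 10·log₁₀(100200000) = 80.0 dB SPL.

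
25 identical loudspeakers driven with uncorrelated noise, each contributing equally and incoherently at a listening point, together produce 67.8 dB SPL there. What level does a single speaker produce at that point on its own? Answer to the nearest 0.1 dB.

53.8 dB SPL

25 equal incoherent sources add 10·log₁₀(25) = 13.98 dB over one source.
L_one = 67.8 − 13.98 = 53.8 dB SPL.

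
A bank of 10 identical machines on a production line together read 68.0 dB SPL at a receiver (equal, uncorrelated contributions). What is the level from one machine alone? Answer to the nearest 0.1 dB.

58.0 dB SPL

10 equal incoherent sources add 10·log₁₀(10) = 10.00 dB over one source.
L_one = 68.0 − 10.00 = 58.0 dB SPL.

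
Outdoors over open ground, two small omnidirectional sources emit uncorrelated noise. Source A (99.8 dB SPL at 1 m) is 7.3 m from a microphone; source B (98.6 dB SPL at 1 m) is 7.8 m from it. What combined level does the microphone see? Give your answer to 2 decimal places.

84.75 dB SPL

At the listener: L_A = 99.8 − 20·log₁₀(7.3) = 82.534 dB; L_B = 98.6 − 20·log₁₀(7.8) = 80.758 dB.
Combined: 10·log₁₀(10^(82.534/10)+10^(80.758/10)) = 84.75 dB SPL.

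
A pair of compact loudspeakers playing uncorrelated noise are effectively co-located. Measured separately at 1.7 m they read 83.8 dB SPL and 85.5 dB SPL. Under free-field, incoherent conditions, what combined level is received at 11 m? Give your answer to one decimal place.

71.5 dB SPL

Combined at 1.7 m: 10·log₁₀(10^(83.8/10)+10^(85.5/10)) = 87.74 dB SPL.
Then apply −20·log₁₀(11/1.7) = -16.22 dB → 71.5 dB SPL.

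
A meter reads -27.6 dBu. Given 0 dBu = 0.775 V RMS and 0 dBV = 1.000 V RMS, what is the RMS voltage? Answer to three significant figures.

0.0323 V

V = 0.775 V × 10^(-27.6/20).
= 0.775 × 0.04169 = 0.0323 V.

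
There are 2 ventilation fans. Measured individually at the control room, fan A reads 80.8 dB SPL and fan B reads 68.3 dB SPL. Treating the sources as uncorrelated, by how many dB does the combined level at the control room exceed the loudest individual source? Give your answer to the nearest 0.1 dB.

Incoherent sources sum as intensities:
L_total = 10·log₁₀(10^(80.8/10) + 10^(68.3/10)) = 81.04 dB SPL.
Excess over the loudest (80.8 dB): 81.04 − 80.8 = 0.2 dB.

0.2 dB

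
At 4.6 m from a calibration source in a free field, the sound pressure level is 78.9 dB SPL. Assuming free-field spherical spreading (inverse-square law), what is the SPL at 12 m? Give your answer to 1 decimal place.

70.6 dB SPL

Free-field point source: level drops by 20·log₁₀ of the distance ratio.
ΔL = −20·log₁₀(12/4.6) = -8.33 dB, so L₂ = 78.9 + (-8.33) = 70.6 dB SPL.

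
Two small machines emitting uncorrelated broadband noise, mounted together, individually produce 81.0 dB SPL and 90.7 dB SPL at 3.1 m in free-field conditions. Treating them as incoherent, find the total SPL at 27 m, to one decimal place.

72.3 dB SPL

Combined at 3.1 m: 10·log₁₀(10^(81.0/10)+10^(90.7/10)) = 91.14 dB SPL.
Then apply −20·log₁₀(27/3.1) = -18.80 dB → 72.3 dB SPL.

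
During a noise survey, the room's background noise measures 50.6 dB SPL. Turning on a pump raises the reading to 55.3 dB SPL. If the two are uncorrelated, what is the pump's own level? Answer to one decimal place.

53.5 dB SPL

Subtract intensities: L_src = 10·log₁₀(10^(L_total/10) − 10^(L_bg/10)).
L_src = 10·log₁₀(10^(55.3/10) − 10^(50.6/10)) = 10·log₁₀(224000) = 53.5 dB SPL.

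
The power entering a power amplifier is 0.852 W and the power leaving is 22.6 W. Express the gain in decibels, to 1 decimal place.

Power is a power quantity, so gain = 10·log₁₀(P_out/P_in).
10·log₁₀(22.6/0.852) = 10·log₁₀(26.53) = 14.2 dB.

14.2 dB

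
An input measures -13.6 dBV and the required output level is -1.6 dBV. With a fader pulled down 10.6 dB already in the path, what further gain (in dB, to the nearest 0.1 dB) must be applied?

22.6 dB

The required make-up gain is the shortfall in the dB sum.
G = -1.6 − (-13.6) + 10.6 = 22.6 dB.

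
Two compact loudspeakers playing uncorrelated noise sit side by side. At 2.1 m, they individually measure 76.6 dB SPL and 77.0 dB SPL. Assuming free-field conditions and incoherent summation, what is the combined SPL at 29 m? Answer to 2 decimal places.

Combined at 2.1 m: 10·log₁₀(10^(76.6/10)+10^(77.0/10)) = 79.815 dB SPL.
Then apply −20·log₁₀(29/2.1) = -22.804 dB → 57.01 dB SPL.

57.01 dB SPL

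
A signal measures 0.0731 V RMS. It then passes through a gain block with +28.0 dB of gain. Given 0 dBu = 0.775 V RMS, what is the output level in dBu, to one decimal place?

Input level: 20·log₁₀(0.0731/0.775) = -20.51 dBu.
Output: -20.51 + 28.0 = +7.5 dBu.

+7.5 dBu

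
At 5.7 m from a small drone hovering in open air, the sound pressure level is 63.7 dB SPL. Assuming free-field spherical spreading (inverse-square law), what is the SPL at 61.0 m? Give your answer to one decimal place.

Inverse-square spreading gives ΔL = −20·log₁₀(d₂/d₁).
ΔL = −20·log₁₀(61.0/5.7) = -20.59 dB, so L₂ = 63.7 + (-20.59) = 43.1 dB SPL.

43.1 dB SPL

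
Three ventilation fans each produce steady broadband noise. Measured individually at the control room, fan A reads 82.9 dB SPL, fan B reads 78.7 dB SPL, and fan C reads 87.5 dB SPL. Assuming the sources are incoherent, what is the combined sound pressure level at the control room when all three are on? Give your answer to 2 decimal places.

Add the sources as powers (linear), then convert back to dB:
L_total = 10·log₁₀(10^(82.9/10) + 10^(78.7/10) + 10^(87.5/10)) = 10·log₁₀(831500000) = 89.20 dB SPL.

89.20 dB SPL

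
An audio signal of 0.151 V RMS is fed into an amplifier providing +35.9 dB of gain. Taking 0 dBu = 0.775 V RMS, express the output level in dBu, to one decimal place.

+21.7 dBu

Input level: 20·log₁₀(0.151/0.775) = -14.21 dBu.
Output: -14.21 + 35.9 = +21.7 dBu.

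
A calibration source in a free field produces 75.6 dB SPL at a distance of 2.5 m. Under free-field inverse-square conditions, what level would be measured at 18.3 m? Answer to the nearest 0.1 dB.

58.3 dB SPL

Inverse-square spreading gives ΔL = −20·log₁₀(d₂/d₁).
ΔL = −20·log₁₀(18.3/2.5) = -17.29 dB, so L₂ = 75.6 + (-17.29) = 58.3 dB SPL.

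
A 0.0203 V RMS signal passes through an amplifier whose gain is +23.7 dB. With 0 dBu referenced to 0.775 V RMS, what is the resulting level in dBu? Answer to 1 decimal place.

-7.9 dBu

Input level: 20·log₁₀(0.0203/0.775) = -31.64 dBu.
Output: -31.64 + 23.7 = -7.9 dBu.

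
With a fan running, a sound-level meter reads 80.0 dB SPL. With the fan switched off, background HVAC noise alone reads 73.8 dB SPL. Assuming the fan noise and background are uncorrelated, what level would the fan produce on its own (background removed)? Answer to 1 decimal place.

78.8 dB SPL

Subtract intensities: L_src = 10·log₁₀(10^(L_total/10) − 10^(L_bg/10)).
L_src = 10·log₁₀(10^(80.0/10) − 10^(73.8/10)) = 10·log₁₀(76010000) = 78.8 dB SPL.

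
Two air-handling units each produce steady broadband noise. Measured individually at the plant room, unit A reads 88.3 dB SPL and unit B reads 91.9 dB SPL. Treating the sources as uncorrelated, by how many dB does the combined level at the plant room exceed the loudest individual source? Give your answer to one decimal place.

1.6 dB

Uncorrelated sources add in intensity (power), not in dB.
L_total = 10·log₁₀(10^(88.3/10) + 10^(91.9/10)) = 93.47 dB SPL.
Excess over the loudest (91.9 dB): 93.47 − 91.9 = 1.6 dB.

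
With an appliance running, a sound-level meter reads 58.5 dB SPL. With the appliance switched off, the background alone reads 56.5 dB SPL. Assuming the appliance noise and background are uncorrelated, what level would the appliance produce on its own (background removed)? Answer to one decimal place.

54.2 dB SPL

Background correction is a power subtraction:
L_src = 10·log₁₀(10^(58.5/10) − 10^(56.5/10)) = 10·log₁₀(261300) = 54.2 dB SPL.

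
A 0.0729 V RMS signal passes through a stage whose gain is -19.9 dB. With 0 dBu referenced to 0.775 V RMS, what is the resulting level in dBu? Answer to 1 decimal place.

Input level: 20·log₁₀(0.0729/0.775) = -20.53 dBu.
Output: -20.53 − 19.9 = -40.4 dBu.

-40.4 dBu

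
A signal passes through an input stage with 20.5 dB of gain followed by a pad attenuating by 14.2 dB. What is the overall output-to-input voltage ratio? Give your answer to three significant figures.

Net gain = 20.5 + (−14.2) = 6.3 dB.
Voltage ratio = 10^(6.3/20) = 2.07.

2.07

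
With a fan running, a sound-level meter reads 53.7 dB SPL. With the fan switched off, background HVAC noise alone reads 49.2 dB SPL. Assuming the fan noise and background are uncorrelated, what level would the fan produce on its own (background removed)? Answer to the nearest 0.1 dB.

51.8 dB SPL

Subtract intensities: L_src = 10·log₁₀(10^(L_total/10) − 10^(L_bg/10)).
L_src = 10·log₁₀(10^(53.7/10) − 10^(49.2/10)) = 10·log₁₀(151200) = 51.8 dB SPL.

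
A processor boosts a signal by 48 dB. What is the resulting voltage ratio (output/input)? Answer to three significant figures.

251

Voltage ratio = 10^(dB/20).
10^(48/20) = 10^(2.400) = 251.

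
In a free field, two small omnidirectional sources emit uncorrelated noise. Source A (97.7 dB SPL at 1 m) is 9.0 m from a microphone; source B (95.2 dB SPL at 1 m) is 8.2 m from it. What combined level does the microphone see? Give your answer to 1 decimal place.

80.9 dB SPL

At the listener: L_A = 97.7 − 20·log₁₀(9.0) = 78.62 dB; L_B = 95.2 − 20·log₁₀(8.2) = 76.92 dB.
Combined: 10·log₁₀(10^(78.62/10)+10^(76.92/10)) = 80.9 dB SPL.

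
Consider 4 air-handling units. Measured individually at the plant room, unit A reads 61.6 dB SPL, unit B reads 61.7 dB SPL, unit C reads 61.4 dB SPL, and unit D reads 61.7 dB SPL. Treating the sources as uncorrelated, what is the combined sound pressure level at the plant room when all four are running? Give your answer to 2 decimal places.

Uncorrelated sources add in intensity (power), not in dB.
L_total = 10·log₁₀(10^(61.6/10) + 10^(61.7/10) + 10^(61.4/10) + 10^(61.7/10)) = 10·log₁₀(5784000) = 67.62 dB SPL.

67.62 dB SPL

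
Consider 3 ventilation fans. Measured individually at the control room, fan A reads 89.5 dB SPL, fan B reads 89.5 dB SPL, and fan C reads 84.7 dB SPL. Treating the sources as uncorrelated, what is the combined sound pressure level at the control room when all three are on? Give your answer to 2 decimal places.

93.18 dB SPL

Uncorrelated sources add in intensity (power), not in dB.
L_total = 10·log₁₀(10^(89.5/10) + 10^(89.5/10) + 10^(84.7/10)) = 10·log₁₀(2078000000) = 93.18 dB SPL.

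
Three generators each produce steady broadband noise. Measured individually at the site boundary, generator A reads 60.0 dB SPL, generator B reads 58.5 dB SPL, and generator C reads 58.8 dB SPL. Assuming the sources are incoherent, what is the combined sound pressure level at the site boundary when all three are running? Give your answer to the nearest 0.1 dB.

Uncorrelated sources add in intensity (power), not in dB.
L_total = 10·log₁₀(10^(60.0/10) + 10^(58.5/10) + 10^(58.8/10)) = 10·log₁₀(2467000) = 63.9 dB SPL.

63.9 dB SPL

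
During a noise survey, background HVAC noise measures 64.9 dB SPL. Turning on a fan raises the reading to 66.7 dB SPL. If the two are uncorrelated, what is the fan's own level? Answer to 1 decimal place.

62.0 dB SPL

Remove the background by subtracting linear intensities:
L_src = 10·log₁₀(10^(66.7/10) − 10^(64.9/10)) = 10·log₁₀(1587000) = 62.0 dB SPL.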